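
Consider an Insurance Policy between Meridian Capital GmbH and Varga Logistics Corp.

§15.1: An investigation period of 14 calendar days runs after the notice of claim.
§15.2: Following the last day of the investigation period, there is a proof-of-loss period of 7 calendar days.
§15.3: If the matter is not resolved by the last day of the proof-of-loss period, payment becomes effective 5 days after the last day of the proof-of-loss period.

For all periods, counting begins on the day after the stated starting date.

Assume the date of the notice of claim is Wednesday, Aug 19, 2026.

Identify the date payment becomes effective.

Sep 14, 2026

Adding 14 calendar days to Aug 19, 2026 gives Sep 2, 2026, which is the last day of the investigation period.
The last day of the proof-of-loss period: 7 calendar days after Sep 2, 2026 is Sep 9, 2026.
Adding 5 calendar days to Sep 9, 2026 gives Sep 14, 2026, which is the date payment becomes effective.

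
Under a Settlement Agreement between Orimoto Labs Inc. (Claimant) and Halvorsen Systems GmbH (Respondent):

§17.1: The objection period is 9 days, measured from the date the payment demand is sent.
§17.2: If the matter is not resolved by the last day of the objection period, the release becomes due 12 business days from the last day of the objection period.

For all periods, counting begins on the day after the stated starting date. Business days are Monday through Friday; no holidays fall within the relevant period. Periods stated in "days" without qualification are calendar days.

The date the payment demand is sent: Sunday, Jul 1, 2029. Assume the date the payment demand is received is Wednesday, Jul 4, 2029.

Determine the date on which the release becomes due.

Jul 26, 2029

The last day of the objection period: 9 calendar days after Jul 1, 2029 is Jul 10, 2029.
The date on which the release becomes due: counting 12 business days from Tuesday, Jul 10, 2029 (Jul 11, Jul 12, Jul 13, Jul 16, …, Jul 24, Jul 25, Jul 26, skipping weekends) reaches Thursday, Jul 26, 2029.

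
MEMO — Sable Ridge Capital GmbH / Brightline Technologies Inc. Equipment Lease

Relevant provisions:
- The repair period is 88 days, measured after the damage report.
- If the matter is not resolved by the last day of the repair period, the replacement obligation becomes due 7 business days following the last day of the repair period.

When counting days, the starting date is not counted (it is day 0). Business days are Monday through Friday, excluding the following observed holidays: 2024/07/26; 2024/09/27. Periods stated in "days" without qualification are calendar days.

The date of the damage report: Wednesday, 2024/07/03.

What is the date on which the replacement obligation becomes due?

The last day of the repair period: 2024/07/03 + 88 days = 2024/09/29.
The date on which the replacement obligation becomes due: counting 7 business days from Sunday, 2024/09/29 (Sep 30, Oct 1, Oct 2, Oct 3, Oct 4, Oct 7, Oct 8, skipping weekends) reaches Tuesday, 2024/10/08.

2024/10/08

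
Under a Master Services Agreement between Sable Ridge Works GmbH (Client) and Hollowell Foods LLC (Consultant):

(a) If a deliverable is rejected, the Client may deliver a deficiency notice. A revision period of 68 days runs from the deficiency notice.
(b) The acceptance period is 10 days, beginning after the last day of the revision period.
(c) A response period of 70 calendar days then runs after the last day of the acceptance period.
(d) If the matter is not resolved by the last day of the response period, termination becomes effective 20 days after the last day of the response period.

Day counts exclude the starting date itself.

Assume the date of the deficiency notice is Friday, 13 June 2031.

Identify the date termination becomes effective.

28 November 2031

The last day of the revision period: 13 June 2031 + 68 days = 20 August 2031.
The last day of the acceptance period: 20 August 2031 + 10 days = 30 August 2031.
The last day of the response period: 30 August 2031 + 70 days = 8 November 2031.
The date termination becomes effective: 20 calendar days after 8 November 2031 is 28 November 2031.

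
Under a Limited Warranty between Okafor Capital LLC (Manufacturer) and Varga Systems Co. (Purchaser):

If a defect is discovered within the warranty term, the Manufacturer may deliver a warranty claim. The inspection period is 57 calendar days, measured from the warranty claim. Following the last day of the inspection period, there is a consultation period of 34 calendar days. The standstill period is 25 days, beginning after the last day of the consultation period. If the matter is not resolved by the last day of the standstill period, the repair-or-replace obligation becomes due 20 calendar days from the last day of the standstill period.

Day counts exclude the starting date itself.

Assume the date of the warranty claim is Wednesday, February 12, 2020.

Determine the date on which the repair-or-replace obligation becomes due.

The last day of the inspection period: 57 calendar days after February 12, 2020 is April 9, 2020.
The last day of the consultation period: 34 calendar days after April 9, 2020 is May 13, 2020.
Adding 25 calendar days to May 13, 2020 gives June 7, 2020, which is the last day of the standstill period.
Adding 20 calendar days to June 7, 2020 gives June 27, 2020, which is the date on which the repair-or-replace obligation becomes due.

June 27, 2020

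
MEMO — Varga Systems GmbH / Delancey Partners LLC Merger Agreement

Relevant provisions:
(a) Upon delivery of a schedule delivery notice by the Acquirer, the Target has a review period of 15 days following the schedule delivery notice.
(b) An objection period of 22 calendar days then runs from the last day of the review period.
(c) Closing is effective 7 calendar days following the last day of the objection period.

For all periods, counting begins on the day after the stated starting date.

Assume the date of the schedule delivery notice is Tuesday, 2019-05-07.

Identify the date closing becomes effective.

The last day of the review period: 15 calendar days after 2019-05-07 is 2019-05-22.
The last day of the objection period: 22 calendar days after 2019-05-22 is 2019-06-13.
The date closing becomes effective: 2019-06-13 + 7 days = 2019-06-20.

2019-06-20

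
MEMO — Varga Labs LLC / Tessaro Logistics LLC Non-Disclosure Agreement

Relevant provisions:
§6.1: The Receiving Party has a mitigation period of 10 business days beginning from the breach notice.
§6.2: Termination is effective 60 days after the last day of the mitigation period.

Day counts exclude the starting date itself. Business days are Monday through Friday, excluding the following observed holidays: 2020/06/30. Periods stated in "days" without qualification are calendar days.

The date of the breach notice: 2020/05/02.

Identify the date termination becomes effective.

2020/07/14

The last day of the mitigation period: counting 10 business days from Saturday, 2020/05/02 (May 4, May 5, May 6, May 7, May 8, May 11, May 12, May 13, May 14, May 15, skipping weekends) reaches Friday, 2020/05/15.
The date termination becomes effective: 60 calendar days after 2020/05/15 is 2020/07/14.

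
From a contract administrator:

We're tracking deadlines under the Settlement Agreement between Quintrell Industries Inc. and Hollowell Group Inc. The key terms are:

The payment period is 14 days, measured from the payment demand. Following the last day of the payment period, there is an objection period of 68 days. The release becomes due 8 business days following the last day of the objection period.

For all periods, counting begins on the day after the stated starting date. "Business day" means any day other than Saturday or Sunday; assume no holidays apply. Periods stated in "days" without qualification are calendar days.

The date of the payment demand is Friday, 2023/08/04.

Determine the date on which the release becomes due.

2023/11/06

The last day of the payment period: 14 calendar days after 2023/08/04 is 2023/08/18.
The last day of the objection period: 68 calendar days after 2023/08/18 is 2023/10/25.
The date on which the release becomes due: 8 business days after Wednesday, 2023/10/25, skipping weekends — Oct 26, Oct 27, Oct 30, Oct 31, Nov 1, Nov 2, Nov 3, Nov 6 — lands on Monday, 2023/11/06.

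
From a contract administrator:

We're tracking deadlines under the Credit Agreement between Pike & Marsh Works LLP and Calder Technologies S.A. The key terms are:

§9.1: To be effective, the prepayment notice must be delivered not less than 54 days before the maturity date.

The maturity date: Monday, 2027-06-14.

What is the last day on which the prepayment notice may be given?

2027-06-14 minus 54 days is 2027-04-21.

2027-04-21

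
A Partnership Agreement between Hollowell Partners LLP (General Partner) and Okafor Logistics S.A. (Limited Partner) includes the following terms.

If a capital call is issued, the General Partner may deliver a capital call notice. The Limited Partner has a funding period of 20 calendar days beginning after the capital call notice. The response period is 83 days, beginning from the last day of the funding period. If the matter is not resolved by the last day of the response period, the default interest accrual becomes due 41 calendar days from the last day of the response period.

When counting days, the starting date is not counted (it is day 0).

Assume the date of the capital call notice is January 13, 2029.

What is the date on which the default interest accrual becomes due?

June 6, 2029

Adding 20 calendar days to January 13, 2029 gives February 2, 2029, which is the last day of the funding period.
The last day of the response period: 83 calendar days after February 2, 2029 is April 26, 2029.
The date on which the default interest accrual becomes due: 41 calendar days after April 26, 2029 is June 6, 2029.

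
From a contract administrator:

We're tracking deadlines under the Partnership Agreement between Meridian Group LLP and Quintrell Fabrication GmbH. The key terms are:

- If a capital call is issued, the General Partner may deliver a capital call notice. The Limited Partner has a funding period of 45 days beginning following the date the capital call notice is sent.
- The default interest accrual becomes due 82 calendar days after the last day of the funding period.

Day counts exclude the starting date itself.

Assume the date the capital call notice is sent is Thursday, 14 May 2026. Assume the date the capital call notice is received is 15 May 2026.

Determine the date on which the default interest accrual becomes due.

Adding 45 calendar days to 14 May 2026 gives 28 June 2026, which is the last day of the funding period.
Adding 82 calendar days to 28 June 2026 gives 18 September 2026, which is the date on which the default interest accrual becomes due.

18 September 2026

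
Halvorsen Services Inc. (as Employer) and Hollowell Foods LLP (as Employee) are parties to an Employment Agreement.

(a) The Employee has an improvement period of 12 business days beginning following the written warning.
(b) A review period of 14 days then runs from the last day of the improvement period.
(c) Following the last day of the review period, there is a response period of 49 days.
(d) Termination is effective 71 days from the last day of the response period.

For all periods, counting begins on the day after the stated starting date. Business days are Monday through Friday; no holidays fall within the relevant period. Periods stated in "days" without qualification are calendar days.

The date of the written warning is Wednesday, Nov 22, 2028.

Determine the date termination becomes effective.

Apr 21, 2029

The last day of the improvement period: counting 12 business days from Wednesday, Nov 22, 2028 (Nov 23, Nov 24, Nov 27, Nov 28, …, Dec 6, Dec 7, Dec 8, skipping weekends) reaches Friday, Dec 8, 2028.
The last day of the review period: 14 calendar days after Dec 8, 2028 is Dec 22, 2028.
The last day of the response period: Dec 22, 2028 + 49 days = Feb 9, 2029.
The date termination becomes effective: Feb 9, 2029 + 71 days = Apr 21, 2029.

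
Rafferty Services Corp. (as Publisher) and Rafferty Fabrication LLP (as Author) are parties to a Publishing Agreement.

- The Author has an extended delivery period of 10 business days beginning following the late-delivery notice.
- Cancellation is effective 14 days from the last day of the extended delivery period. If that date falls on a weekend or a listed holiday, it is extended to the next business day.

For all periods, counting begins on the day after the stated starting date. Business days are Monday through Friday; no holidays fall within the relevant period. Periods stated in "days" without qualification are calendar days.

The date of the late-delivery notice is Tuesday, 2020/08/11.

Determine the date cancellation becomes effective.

The last day of the extended delivery period: 10 business days after Tuesday, 2020/08/11, skipping weekends — Aug 12, Aug 13, Aug 14, Aug 17, Aug 18, Aug 19, Aug 20, Aug 21, Aug 24, Aug 25 — lands on Tuesday, 2020/08/25.
The date cancellation becomes effective: 2020/08/25 + 14 days = 2020/09/08. 2020/09/08 is a Tuesday, so no roll-forward applies.

2020/09/08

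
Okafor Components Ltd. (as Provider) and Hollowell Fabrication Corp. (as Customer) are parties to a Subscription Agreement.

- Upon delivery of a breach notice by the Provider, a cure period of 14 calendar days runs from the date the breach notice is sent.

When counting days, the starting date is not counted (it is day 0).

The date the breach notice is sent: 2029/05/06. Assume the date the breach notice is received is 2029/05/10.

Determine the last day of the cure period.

The last day of the cure period: 2029/05/06 + 14 days = 2029/05/20.

2029/05/20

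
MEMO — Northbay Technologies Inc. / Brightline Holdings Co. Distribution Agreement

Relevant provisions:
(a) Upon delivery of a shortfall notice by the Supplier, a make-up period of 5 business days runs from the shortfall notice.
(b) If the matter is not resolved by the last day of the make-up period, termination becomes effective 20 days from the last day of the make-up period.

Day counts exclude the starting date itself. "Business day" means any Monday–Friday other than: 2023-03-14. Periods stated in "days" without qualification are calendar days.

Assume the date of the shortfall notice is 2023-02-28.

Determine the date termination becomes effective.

The last day of the make-up period: 5 business days after Tuesday, 2023-02-28, skipping weekends — Mar 1, Mar 2, Mar 3, Mar 6, Mar 7 — lands on Tuesday, 2023-03-07.
Adding 20 calendar days to 2023-03-07 gives 2023-03-27, which is the date termination becomes effective.

2023-03-27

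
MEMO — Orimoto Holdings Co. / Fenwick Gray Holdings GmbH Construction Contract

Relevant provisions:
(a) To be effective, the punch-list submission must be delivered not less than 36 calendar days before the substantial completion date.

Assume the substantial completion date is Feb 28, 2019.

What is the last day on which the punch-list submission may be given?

Counting back 36 calendar days from Feb 28, 2019 gives Jan 23, 2019.

Jan 23, 2019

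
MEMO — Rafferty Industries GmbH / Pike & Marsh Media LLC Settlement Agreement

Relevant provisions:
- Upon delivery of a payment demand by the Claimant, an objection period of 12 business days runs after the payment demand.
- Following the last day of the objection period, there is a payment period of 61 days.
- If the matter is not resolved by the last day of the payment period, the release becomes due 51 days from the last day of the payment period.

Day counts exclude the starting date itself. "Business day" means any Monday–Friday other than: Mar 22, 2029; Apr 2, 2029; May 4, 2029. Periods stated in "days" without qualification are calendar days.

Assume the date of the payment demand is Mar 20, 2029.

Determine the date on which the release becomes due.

Jul 30, 2029

The last day of the objection period: counting 12 business days from Tuesday, Mar 20, 2029 (Mar 21, Mar 23, Mar 26, Mar 27, …, Apr 5, Apr 6, Apr 9, skipping weekends and the listed holidays on Mar 22, Apr 2) reaches Monday, Apr 9, 2029.
The last day of the payment period: Apr 9, 2029 + 61 days = Jun 9, 2029.
The date on which the release becomes due: 51 calendar days after Jun 9, 2029 is Jul 30, 2029.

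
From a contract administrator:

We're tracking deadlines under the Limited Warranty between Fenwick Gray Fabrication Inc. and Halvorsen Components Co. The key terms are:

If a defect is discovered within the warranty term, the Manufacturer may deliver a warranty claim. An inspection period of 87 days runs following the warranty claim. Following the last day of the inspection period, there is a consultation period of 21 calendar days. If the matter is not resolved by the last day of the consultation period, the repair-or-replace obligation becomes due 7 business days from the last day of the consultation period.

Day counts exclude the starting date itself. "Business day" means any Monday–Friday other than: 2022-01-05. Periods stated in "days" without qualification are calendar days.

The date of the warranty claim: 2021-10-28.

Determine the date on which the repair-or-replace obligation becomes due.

2022-02-22

Adding 87 calendar days to 2021-10-28 gives 2022-01-23, which is the last day of the inspection period.
The last day of the consultation period: 2022-01-23 + 21 days = 2022-02-13.
The date on which the repair-or-replace obligation becomes due: counting 7 business days from Sunday, 2022-02-13 (Feb 14, Feb 15, Feb 16, Feb 17, Feb 18, Feb 21, Feb 22, skipping weekends) reaches Tuesday, 2022-02-22.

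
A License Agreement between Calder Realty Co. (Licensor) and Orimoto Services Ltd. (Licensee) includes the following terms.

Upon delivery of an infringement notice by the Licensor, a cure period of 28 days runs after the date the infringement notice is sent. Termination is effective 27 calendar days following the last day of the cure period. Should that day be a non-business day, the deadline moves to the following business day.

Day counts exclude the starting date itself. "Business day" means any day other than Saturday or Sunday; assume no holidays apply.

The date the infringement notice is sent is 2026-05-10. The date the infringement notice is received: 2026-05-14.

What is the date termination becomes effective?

Adding 28 calendar days to 2026-05-10 gives 2026-06-07, which is the last day of the cure period.
The date termination becomes effective: 2026-06-07 + 27 days = 2026-07-04. That falls on a Saturday, so it rolls to the next business day, Monday, 2026-07-06.

2026-07-06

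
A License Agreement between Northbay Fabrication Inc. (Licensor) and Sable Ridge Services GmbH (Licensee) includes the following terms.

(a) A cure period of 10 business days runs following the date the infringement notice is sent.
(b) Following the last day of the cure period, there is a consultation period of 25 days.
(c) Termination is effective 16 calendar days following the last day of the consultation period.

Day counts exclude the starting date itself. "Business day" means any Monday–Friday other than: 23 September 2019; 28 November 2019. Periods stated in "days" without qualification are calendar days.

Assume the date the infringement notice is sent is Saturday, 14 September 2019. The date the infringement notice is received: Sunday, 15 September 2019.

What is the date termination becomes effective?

10 November 2019

From Saturday, 14 September 2019, 10 business days (Sep 16, Sep 17, Sep 18, Sep 19, Sep 20, Sep 24, Sep 25, Sep 26, Sep 27, Sep 30, skipping weekends and the listed holiday on Sep 23) brings us to Monday, 30 September 2019, which is the last day of the cure period.
The last day of the consultation period: 25 calendar days after 30 September 2019 is 25 October 2019.
The date termination becomes effective: 16 calendar days after 25 October 2019 is 10 November 2019.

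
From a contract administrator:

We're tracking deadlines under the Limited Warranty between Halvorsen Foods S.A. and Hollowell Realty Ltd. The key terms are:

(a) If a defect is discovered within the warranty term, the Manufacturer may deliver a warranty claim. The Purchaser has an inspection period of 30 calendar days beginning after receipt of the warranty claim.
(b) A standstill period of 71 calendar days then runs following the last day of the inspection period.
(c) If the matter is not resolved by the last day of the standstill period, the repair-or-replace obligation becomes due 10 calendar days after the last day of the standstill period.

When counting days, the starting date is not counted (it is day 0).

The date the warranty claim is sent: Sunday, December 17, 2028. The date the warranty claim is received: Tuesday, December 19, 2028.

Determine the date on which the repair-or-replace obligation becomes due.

April 9, 2029

The last day of the inspection period: 30 calendar days after December 19, 2028 is January 18, 2029.
The last day of the standstill period: January 18, 2029 + 71 days = March 30, 2029.
The date on which the repair-or-replace obligation becomes due: 10 calendar days after March 30, 2029 is April 9, 2029.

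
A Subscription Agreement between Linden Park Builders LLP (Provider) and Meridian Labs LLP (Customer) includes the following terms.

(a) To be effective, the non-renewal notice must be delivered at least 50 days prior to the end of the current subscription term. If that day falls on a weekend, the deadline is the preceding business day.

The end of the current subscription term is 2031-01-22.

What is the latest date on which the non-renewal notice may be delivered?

2031-01-22 minus 50 days is 2030-12-03. That is a Tuesday, so no adjustment is needed.

2030-12-03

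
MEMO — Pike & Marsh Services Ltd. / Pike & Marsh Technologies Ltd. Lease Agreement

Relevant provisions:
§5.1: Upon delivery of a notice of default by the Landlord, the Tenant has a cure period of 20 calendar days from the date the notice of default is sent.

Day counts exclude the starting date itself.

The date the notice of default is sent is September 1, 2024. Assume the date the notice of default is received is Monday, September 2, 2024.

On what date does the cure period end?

September 21, 2024

The last day of the cure period: 20 calendar days after September 1, 2024 is September 21, 2024.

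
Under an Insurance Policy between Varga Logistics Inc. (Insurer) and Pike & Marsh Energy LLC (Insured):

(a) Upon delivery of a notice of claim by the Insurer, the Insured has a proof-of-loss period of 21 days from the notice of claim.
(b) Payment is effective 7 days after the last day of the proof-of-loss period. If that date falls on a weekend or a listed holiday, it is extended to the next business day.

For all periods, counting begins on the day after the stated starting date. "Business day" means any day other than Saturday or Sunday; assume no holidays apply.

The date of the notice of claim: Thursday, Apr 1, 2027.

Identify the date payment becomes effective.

Apr 29, 2027

Adding 21 calendar days to Apr 1, 2027 gives Apr 22, 2027, which is the last day of the proof-of-loss period.
Adding 7 calendar days to Apr 22, 2027 gives Apr 29, 2027, which is the date payment becomes effective. Apr 29, 2027 is a Thursday, so no roll-forward applies.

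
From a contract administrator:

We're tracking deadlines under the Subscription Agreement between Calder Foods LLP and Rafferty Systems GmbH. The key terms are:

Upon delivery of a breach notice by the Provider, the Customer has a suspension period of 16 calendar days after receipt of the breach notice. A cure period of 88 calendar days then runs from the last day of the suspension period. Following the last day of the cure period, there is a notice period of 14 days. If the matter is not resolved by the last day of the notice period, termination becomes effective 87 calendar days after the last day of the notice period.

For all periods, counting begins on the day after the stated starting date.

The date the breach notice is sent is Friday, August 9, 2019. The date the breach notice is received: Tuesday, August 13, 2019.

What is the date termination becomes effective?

The last day of the suspension period: 16 calendar days after August 13, 2019 is August 29, 2019.
The last day of the cure period: 88 calendar days after August 29, 2019 is November 25, 2019.
The last day of the notice period: November 25, 2019 + 14 days = December 9, 2019.
The date termination becomes effective: 87 calendar days after December 9, 2019 is March 5, 2020.

March 5, 2020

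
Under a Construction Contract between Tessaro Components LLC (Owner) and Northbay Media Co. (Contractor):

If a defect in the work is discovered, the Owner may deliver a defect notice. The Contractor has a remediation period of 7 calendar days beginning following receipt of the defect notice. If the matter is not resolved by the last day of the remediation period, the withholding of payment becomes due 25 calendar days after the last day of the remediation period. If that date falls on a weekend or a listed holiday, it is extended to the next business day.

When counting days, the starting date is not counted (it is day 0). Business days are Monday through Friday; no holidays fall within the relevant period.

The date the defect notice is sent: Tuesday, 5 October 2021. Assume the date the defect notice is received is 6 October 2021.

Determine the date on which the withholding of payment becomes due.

The last day of the remediation period: 7 calendar days after 6 October 2021 is 13 October 2021.
Adding 25 calendar days to 13 October 2021 gives 7 November 2021, which is the date on which the withholding of payment becomes due. That falls on a Sunday, so it rolls to the next business day, Monday, 8 November 2021.

8 November 2021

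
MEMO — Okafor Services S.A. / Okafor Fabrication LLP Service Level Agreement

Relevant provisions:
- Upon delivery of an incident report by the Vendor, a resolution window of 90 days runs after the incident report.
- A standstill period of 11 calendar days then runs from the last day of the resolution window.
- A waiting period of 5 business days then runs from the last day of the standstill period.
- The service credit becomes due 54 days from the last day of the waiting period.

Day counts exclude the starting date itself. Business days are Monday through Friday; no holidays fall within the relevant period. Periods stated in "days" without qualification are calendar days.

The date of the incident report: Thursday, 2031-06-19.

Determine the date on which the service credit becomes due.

2031-11-26

Adding 90 calendar days to 2031-06-19 gives 2031-09-17, which is the last day of the resolution window.
The last day of the standstill period: 11 calendar days after 2031-09-17 is 2031-09-28.
The last day of the waiting period: 5 business days after Sunday, 2031-09-28, skipping weekends — Sep 29, Sep 30, Oct 1, Oct 2, Oct 3 — lands on Friday, 2031-10-03.
The date on which the service credit becomes due: 54 calendar days after 2031-10-03 is 2031-11-26.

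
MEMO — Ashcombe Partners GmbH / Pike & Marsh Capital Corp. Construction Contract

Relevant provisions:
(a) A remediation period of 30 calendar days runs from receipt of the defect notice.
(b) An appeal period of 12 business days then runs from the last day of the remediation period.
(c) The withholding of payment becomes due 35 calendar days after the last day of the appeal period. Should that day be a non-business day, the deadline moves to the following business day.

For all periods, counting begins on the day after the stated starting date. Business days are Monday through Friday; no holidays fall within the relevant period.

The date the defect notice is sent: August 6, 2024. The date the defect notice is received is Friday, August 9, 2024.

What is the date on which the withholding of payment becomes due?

October 29, 2024

Adding 30 calendar days to August 9, 2024 gives September 8, 2024, which is the last day of the remediation period.
The last day of the appeal period: 12 business days after Sunday, September 8, 2024, skipping weekends — Sep 9, Sep 10, Sep 11, Sep 12, …, Sep 20, Sep 23, Sep 24 — lands on Tuesday, September 24, 2024.
Adding 35 calendar days to September 24, 2024 gives October 29, 2024, which is the date on which the withholding of payment becomes due. October 29, 2024 is a Tuesday, so no roll-forward applies.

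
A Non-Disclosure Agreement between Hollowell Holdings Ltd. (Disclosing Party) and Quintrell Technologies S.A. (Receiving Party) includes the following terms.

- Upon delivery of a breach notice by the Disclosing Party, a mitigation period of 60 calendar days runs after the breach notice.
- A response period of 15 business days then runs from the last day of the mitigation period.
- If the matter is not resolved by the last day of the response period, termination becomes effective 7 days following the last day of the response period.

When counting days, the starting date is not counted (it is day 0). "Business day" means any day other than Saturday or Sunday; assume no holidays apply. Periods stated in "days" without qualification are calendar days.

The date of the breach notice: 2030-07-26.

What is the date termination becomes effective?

2030-10-22

The last day of the mitigation period: 60 calendar days after 2030-07-26 is 2030-09-24.
From Tuesday, 2030-09-24, 15 business days (Sep 25, Sep 26, Sep 27, Sep 30, …, Oct 11, Oct 14, Oct 15, skipping weekends) brings us to Tuesday, 2030-10-15, which is the last day of the response period.
The date termination becomes effective: 7 calendar days after 2030-10-15 is 2030-10-22.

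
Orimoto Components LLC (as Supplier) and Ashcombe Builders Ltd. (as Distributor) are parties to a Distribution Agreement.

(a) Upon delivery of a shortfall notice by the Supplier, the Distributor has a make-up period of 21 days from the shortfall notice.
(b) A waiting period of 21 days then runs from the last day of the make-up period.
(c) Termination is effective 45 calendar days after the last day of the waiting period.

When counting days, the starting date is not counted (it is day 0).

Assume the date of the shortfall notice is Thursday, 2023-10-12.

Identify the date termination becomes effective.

2024-01-07

The last day of the make-up period: 21 calendar days after 2023-10-12 is 2023-11-02.
Adding 21 calendar days to 2023-11-02 gives 2023-11-23, which is the last day of the waiting period.
Adding 45 calendar days to 2023-11-23 gives 2024-01-07, which is the date termination becomes effective.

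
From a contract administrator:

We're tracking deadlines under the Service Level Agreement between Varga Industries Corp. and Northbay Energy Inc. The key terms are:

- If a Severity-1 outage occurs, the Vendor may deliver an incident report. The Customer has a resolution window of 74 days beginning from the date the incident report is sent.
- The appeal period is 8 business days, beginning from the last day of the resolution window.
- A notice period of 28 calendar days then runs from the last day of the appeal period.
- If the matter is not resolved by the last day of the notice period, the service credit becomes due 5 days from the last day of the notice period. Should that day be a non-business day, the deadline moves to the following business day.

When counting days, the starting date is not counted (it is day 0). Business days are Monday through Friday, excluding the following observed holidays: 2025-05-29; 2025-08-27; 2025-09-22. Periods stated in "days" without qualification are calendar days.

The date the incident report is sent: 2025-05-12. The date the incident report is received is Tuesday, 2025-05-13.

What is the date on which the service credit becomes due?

The last day of the resolution window: 2025-05-12 + 74 days = 2025-07-25.
The last day of the appeal period: 8 business days after Friday, 2025-07-25, skipping weekends — Jul 28, Jul 29, Jul 30, Jul 31, Aug 1, Aug 4, Aug 5, Aug 6 — lands on Wednesday, 2025-08-06.
Adding 28 calendar days to 2025-08-06 gives 2025-09-03, which is the last day of the notice period.
Adding 5 calendar days to 2025-09-03 gives 2025-09-08, which is the date on which the service credit becomes due. 2025-09-08 is a Monday and is not a listed holiday, so no roll-forward applies.

2025-09-08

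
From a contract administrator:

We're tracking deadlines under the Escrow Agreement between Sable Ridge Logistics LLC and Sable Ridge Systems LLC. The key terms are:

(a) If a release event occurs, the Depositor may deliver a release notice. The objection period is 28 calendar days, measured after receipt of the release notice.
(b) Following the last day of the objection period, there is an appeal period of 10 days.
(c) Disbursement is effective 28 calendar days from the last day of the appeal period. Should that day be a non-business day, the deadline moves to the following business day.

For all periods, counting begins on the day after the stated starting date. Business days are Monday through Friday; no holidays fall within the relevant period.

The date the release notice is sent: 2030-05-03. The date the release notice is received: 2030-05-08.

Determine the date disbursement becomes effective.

2030-07-15

The last day of the objection period: 2030-05-08 + 28 days = 2030-06-05.
The last day of the appeal period: 10 calendar days after 2030-06-05 is 2030-06-15.
The date disbursement becomes effective: 2030-06-15 + 28 days = 2030-07-13. That falls on a Saturday, so it rolls to the next business day, Monday, 2030-07-15.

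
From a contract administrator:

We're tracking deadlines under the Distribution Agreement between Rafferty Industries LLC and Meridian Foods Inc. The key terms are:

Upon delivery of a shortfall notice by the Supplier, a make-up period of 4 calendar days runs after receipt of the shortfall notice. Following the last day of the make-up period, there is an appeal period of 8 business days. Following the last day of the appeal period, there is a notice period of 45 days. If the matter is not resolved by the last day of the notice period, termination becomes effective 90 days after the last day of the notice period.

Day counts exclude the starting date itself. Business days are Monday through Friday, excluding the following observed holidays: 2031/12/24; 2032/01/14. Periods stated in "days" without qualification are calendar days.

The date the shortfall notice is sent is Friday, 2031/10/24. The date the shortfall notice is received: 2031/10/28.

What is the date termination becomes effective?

Adding 4 calendar days to 2031/10/28 gives 2031/11/01, which is the last day of the make-up period.
The last day of the appeal period: 8 business days after Saturday, 2031/11/01, skipping weekends — Nov 3, Nov 4, Nov 5, Nov 6, Nov 7, Nov 10, Nov 11, Nov 12 — lands on Wednesday, 2031/11/12.
The last day of the notice period: 45 calendar days after 2031/11/12 is 2031/12/27.
The date termination becomes effective: 2031/12/27 + 90 days = 2032/03/26.

2032/03/26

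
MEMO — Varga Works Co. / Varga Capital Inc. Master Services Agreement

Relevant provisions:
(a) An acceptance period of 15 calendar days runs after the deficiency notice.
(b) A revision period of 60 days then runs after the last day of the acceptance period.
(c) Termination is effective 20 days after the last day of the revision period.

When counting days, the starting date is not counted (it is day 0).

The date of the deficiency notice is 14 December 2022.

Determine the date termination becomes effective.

19 March 2023

Adding 15 calendar days to 14 December 2022 gives 29 December 2022, which is the last day of the acceptance period.
The last day of the revision period: 29 December 2022 + 60 days = 27 February 2023.
Adding 20 calendar days to 27 February 2023 gives 19 March 2023, which is the date termination becomes effective.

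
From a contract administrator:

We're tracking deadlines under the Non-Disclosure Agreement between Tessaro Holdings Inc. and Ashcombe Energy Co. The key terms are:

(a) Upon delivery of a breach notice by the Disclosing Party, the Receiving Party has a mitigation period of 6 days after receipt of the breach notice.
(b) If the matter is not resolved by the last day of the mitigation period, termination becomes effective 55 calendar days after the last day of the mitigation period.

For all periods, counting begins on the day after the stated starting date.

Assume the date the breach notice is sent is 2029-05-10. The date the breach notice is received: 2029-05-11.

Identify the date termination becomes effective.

2029-07-11

Adding 6 calendar days to 2029-05-11 gives 2029-05-17, which is the last day of the mitigation period.
The date termination becomes effective: 55 calendar days after 2029-05-17 is 2029-07-11.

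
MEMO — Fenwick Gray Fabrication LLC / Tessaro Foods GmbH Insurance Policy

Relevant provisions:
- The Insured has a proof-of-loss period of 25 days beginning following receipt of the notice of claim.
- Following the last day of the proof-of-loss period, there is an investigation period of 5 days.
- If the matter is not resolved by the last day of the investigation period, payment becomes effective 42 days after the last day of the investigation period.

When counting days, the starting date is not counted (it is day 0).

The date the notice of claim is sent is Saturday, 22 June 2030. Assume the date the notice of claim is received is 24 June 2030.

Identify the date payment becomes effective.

4 September 2030

The last day of the proof-of-loss period: 25 calendar days after 24 June 2030 is 19 July 2030.
Adding 5 calendar days to 19 July 2030 gives 24 July 2030, which is the last day of the investigation period.
Adding 42 calendar days to 24 July 2030 gives 4 September 2030, which is the date payment becomes effective.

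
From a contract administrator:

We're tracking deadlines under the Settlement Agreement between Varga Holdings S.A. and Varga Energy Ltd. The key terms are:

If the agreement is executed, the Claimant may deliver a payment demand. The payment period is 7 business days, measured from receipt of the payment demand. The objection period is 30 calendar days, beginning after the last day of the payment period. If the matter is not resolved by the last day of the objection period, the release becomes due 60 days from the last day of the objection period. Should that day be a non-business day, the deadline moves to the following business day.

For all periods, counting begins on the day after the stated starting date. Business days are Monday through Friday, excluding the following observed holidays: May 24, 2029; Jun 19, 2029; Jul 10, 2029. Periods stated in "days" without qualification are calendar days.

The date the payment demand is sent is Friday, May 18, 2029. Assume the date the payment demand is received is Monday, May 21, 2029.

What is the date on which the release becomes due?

Aug 29, 2029

From Monday, May 21, 2029, 7 business days (May 22, May 23, May 25, May 28, May 29, May 30, May 31, skipping weekends and the listed holiday on May 24) brings us to Thursday, May 31, 2029, which is the last day of the payment period.
Adding 30 calendar days to May 31, 2029 gives Jun 30, 2029, which is the last day of the objection period.
Adding 60 calendar days to Jun 30, 2029 gives Aug 29, 2029, which is the date on which the release becomes due. Aug 29, 2029 is a Wednesday and is not a listed holiday, so no roll-forward applies.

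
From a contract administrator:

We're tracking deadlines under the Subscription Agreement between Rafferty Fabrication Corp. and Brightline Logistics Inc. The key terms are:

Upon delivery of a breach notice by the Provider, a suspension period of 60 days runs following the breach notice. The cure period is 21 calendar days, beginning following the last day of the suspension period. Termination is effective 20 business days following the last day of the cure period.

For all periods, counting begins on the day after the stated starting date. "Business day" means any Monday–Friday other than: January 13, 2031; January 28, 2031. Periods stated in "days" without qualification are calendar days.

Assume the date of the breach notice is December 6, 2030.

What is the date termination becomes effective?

March 25, 2031

Adding 60 calendar days to December 6, 2030 gives February 4, 2031, which is the last day of the suspension period.
The last day of the cure period: February 4, 2031 + 21 days = February 25, 2031.
From Tuesday, February 25, 2031, 20 business days (Feb 26, Feb 27, Feb 28, Mar 3, …, Mar 21, Mar 24, Mar 25, skipping weekends) brings us to Tuesday, March 25, 2031, which is the date termination becomes effective.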